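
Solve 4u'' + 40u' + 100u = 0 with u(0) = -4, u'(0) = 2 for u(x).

Divide through by 4: u'' + 10u' + 25u = 0.
Characteristic equation r² + 10r + 25 = 0 has discriminant (10)² - 4·(25) = 0, so r = -5 is a repeated root.
Hence u_h = (C1 + C2*x)*exp(-5*x).
Apply the initial conditions: u(0) = C1 = -4 and u'(0) = C2 - 5*C1 = 2. Solving gives C1 = -4, C2 = -18.

u = -4*exp(-5*x) - 18*x*exp(-5*x)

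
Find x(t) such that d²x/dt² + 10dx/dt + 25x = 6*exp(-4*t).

Characteristic equation r² + 10r + 25 = 0 has discriminant (10)² - 4·(25) = 0, so r = -5 is a repeated root.
Hence x_h = (C1 + C2*t)*exp(-5*t).
Try x_p = A*exp(-4*t). Substituting into the equation and dividing by exp(-4*t) gives A = 6, so x_p = 6*exp(-4*t).

x = 6*exp(-4*t) + C1*exp(-5*t) + C2*t*exp(-5*t)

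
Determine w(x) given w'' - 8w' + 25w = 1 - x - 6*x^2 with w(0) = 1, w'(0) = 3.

Characteristic equation r² - 8r + 25 = 0 has discriminant (-8)² - 4·(25) = -36 < 0, so r = 4 ± 3i.
Hence w_h = C1*cos(3*x)*exp(4*x) + C2*exp(4*x)*sin(3*x).
For the particular solution try w_p = A0 + A1*x + A2*x^2. Substituting and matching coefficients of each power of x gives A0 = -43/15625, A1 = -121/625, A2 = -6/25, so w_p = -43/15625 - 121*x/625 - 6*x^2/25.
General solution: w = -43/15625 - 121*x/625 - 6*x^2/25 + C1*cos(3*x)*exp(4*x) + C2*exp(4*x)*sin(3*x).
Apply the initial conditions: w(0) = -43/15625 + C1 = 1 and w'(0) = -121/625 + 3*C2 + 4*C1 = 3. Solving gives C1 = 15668/15625, C2 = -12772/46875.

w = -43/15625 - 121*x/625 - 6*x**2/25 - 12772*exp(4*x)*sin(3*x)/46875 + 15668*cos(3*x)*exp(4*x)/15625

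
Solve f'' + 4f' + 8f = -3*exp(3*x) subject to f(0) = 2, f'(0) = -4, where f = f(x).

f = -3*exp(3*x)/29 + 15*exp(-2*x)*sin(2*x)/58 + 61*cos(2*x)*exp(-2*x)/29

Characteristic equation r² + 4r + 8 = 0 has discriminant (4)² - 4·(8) = -16 < 0, so r = -2 ± 2i.
Hence f_h = C1*cos(2*x)*exp(-2*x) + C2*exp(-2*x)*sin(2*x).
Try f_p = A*exp(3*x). Substituting into the equation and dividing by exp(3*x) gives A = -3/29, so f_p = -3*exp(3*x)/29.
General solution: f = -3*exp(3*x)/29 + C1*cos(2*x)*exp(-2*x) + C2*exp(-2*x)*sin(2*x).
Apply the initial conditions: f(0) = -3/29 + C1 = 2 and f'(0) = -9/29 - 2*C1 + 2*C2 = -4. Solving gives C1 = 61/29, C2 = 15/58.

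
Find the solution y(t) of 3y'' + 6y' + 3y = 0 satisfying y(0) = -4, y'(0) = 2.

Divide through by 3: y'' + 2y' + y = 0.
Characteristic equation r² + 2r + 1 = 0 has discriminant (2)² - 4·(1) = 0, so r = -1 is a repeated root.
Hence y_h = (C1 + C2*t)*exp(-t).
Apply the initial conditions: y(0) = C1 = -4 and y'(0) = C2 - C1 = 2. Solving gives C1 = -4, C2 = -2.

y = -4*exp(-t) - 2*t*exp(-t)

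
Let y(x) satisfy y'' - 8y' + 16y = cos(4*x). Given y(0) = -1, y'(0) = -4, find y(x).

Characteristic equation r² - 8r + 16 = 0 has discriminant (-8)² - 4·(16) = 0, so r = 4 is a repeated root.
Hence y_h = (C1 + C2*x)*exp(4*x).
Try y_p = A*cos(4*x) + B*sin(4*x). Substituting and equating the coefficients of cos(4x) and sin(4x) gives A = 0, B = -1/32, so y_p = -sin(4*x)/32.
General solution: y = -sin(4*x)/32 + C1*exp(4*x) + C2*x*exp(4*x).
Apply the initial conditions: y(0) = C1 = -1 and y'(0) = -1/8 + C2 + 4*C1 = -4. Solving gives C1 = -1, C2 = 1/8.

y = -exp(4*x) - sin(4*x)/32 + x*exp(4*x)/8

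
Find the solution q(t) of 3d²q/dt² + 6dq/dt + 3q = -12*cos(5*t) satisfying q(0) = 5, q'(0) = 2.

Divide through by 3: q'' + 2q' + q = -4*cos(5*t).
Characteristic equation r² + 2r + 1 = 0 has discriminant (2)² - 4·(1) = 0, so r = -1 is a repeated root.
Hence q_h = (C1 + C2*t)*exp(-t).
Try q_p = A*cos(5*t) + B*sin(5*t). Substituting and equating the coefficients of cos(5t) and sin(5t) gives A = 24/169, B = -10/169, so q_p = -10*sin(5*t)/169 + 24*cos(5*t)/169.
General solution: q = -10*sin(5*t)/169 + 24*cos(5*t)/169 + C1*exp(-t) + C2*t*exp(-t).
Apply the initial conditions: q(0) = 24/169 + C1 = 5 and q'(0) = -50/169 + C2 - C1 = 2. Solving gives C1 = 821/169, C2 = 93/13.

q = -10*sin(5*t)/169 + 24*cos(5*t)/169 + 821*exp(-t)/169 + 93*t*exp(-t)/13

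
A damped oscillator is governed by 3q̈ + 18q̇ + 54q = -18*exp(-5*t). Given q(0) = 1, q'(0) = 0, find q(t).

Divide through by 3: q'' + 6q' + 18q = -6*exp(-5*t).
Characteristic equation r² + 6r + 18 = 0 has discriminant (6)² - 4·(18) = -36 < 0, so r = -3 ± 3i.
Hence q_h = C1*cos(3*t)*exp(-3*t) + C2*exp(-3*t)*sin(3*t).
Try q_p = A*exp(-5*t). Substituting into the equation and dividing by exp(-5*t) gives A = -6/13, so q_p = -6*exp(-5*t)/13.
General solution: q = -6*exp(-5*t)/13 + C1*cos(3*t)*exp(-3*t) + C2*exp(-3*t)*sin(3*t).
Apply the initial conditions: q(0) = -6/13 + C1 = 1 and q'(0) = 30/13 - 3*C1 + 3*C2 = 0. Solving gives C1 = 19/13, C2 = 9/13.

q = -6*exp(-5*t)/13 + 9*exp(-3*t)*sin(3*t)/13 + 19*cos(3*t)*exp(-3*t)/13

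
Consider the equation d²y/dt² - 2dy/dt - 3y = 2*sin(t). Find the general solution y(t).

Characteristic equation r² - 2r - 3 = 0 factors as (r + 1)(r - 3) = 0, so r = -1, 3.
Hence y_h = C1*exp(-t) + C2*exp(3*t).
Try y_p = A*cos(t) + B*sin(t). Substituting and equating the coefficients of cos(t) and sin(t) gives A = 1/5, B = -2/5, so y_p = -2*sin(t)/5 + cos(t)/5.

y = -2*sin(t)/5 + cos(t)/5 + C1*exp(-t) + C2*exp(3*t)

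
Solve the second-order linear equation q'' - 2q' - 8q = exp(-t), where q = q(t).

q = -exp(-t)/5 + C1*exp(4*t) + C2*exp(-2*t)

Characteristic equation r² - 2r - 8 = 0 factors as (r - 4)(r + 2) = 0, so r = 4, -2.
Hence q_h = C1*exp(4*t) + C2*exp(-2*t).
Try q_p = A*exp(-t). Substituting into the equation and dividing by exp(-t) gives A = -1/5, so q_p = -exp(-t)/5.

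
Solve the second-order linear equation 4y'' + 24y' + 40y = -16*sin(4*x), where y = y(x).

y = 2*sin(4*x)/51 + 8*cos(4*x)/51 + C1*cos(x)*exp(-3*x) + C2*exp(-3*x)*sin(x)

Divide through by 4: y'' + 6y' + 10y = -4*sin(4*x).
Characteristic equation r² + 6r + 10 = 0 has discriminant (6)² - 4·(10) = -4 < 0, so r = -3 ± i.
Hence y_h = C1*cos(x)*exp(-3*x) + C2*exp(-3*x)*sin(x).
Try y_p = A*cos(4*x) + B*sin(4*x). Substituting and equating the coefficients of cos(4x) and sin(4x) gives A = 8/51, B = 2/51, so y_p = 2*sin(4*x)/51 + 8*cos(4*x)/51.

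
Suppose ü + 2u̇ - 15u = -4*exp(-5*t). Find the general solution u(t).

Characteristic equation r² + 2r - 15 = 0 factors as (r - 3)(r + 5) = 0, so r = 3, -5.
Hence u_h = C1*exp(3*t) + C2*exp(-5*t).
Since exp(-5*t) solves the homogeneous equation (r = -5 is a root of multiplicity 1), multiply the trial by t. Try u_p = A*t*exp(-5*t). Substituting into the equation and dividing by exp(-5*t) gives A = 1/2, so u_p = t*exp(-5*t)/2.

u = C1*exp(3*t) + C2*exp(-5*t) + t*exp(-5*t)/2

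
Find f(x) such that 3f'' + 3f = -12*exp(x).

f = -2*exp(x) + C1*cos(x) + C2*sin(x)

Divide through by 3: f'' + f = -4*exp(x).
Characteristic equation r² + 1 = 0 has discriminant (0)² - 4·(1) = -4 < 0, so r = ± i.
Hence f_h = C1*cos(x) + C2*sin(x).
Try f_p = A*exp(x). Substituting into the equation and dividing by exp(x) gives A = -2, so f_p = -2*exp(x).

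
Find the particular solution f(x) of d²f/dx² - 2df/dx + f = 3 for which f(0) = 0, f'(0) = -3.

Characteristic equation r² - 2r + 1 = 0 has discriminant (-2)² - 4·(1) = 0, so r = 1 is a repeated root.
Hence f_h = (C1 + C2*x)*exp(x).
For the particular solution try f_p = A0. Substituting and matching coefficients of each power of x gives A0 = 3, so f_p = 3.
General solution: f = 3 + C1*exp(x) + C2*x*exp(x).
Apply the initial conditions: f(0) = 3 + C1 = 0 and f'(0) = C1 + C2 = -3. Solving gives C1 = -3, C2 = 0.

f = 3 - 3*exp(x)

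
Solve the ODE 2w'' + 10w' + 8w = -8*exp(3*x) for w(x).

Divide through by 2: w'' + 5w' + 4w = -4*exp(3*x).
Characteristic equation r² + 5r + 4 = 0 factors as (r + 1)(r + 4) = 0, so r = -1, -4.
Hence w_h = C1*exp(-x) + C2*exp(-4*x).
Try w_p = A*exp(3*x). Substituting into the equation and dividing by exp(3*x) gives A = -1/7, so w_p = -exp(3*x)/7.

w = -exp(3*x)/7 + C1*exp(-x) + C2*exp(-4*x)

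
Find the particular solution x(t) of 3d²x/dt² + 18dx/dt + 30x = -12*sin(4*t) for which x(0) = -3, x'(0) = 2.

Divide through by 3: x'' + 6x' + 10x = -4*sin(4*t).
Characteristic equation r² + 6r + 10 = 0 has discriminant (6)² - 4·(10) = -4 < 0, so r = -3 ± i.
Hence x_h = C1*cos(t)*exp(-3*t) + C2*exp(-3*t)*sin(t).
Try x_p = A*cos(4*t) + B*sin(4*t). Substituting and equating the coefficients of cos(4t) and sin(4t) gives A = 8/51, B = 2/51, so x_p = 2*sin(4*t)/51 + 8*cos(4*t)/51.
General solution: x = 2*sin(4*t)/51 + 8*cos(4*t)/51 + C1*cos(t)*exp(-3*t) + C2*exp(-3*t)*sin(t).
Apply the initial conditions: x(0) = 8/51 + C1 = -3 and x'(0) = 8/51 + C2 - 3*C1 = 2. Solving gives C1 = -161/51, C2 = -389/51.

x = 2*sin(4*t)/51 + 8*cos(4*t)/51 - 389*exp(-3*t)*sin(t)/51 - 161*cos(t)*exp(-3*t)/51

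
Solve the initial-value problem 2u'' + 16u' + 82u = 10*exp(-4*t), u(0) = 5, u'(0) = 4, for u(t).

u = exp(-4*t)/5 + 24*cos(5*t)*exp(-4*t)/5 + 24*exp(-4*t)*sin(5*t)/5

Divide through by 2: u'' + 8u' + 41u = 5*exp(-4*t).
Characteristic equation r² + 8r + 41 = 0 has discriminant (8)² - 4·(41) = -100 < 0, so r = -4 ± 5i.
Hence u_h = C1*cos(5*t)*exp(-4*t) + C2*exp(-4*t)*sin(5*t).
Try u_p = A*exp(-4*t). Substituting into the equation and dividing by exp(-4*t) gives A = 1/5, so u_p = exp(-4*t)/5.
General solution: u = exp(-4*t)/5 + C1*cos(5*t)*exp(-4*t) + C2*exp(-4*t)*sin(5*t).
Apply the initial conditions: u(0) = 1/5 + C1 = 5 and u'(0) = -4/5 - 4*C1 + 5*C2 = 4. Solving gives C1 = 24/5, C2 = 24/5.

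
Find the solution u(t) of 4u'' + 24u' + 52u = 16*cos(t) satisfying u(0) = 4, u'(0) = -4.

u = 2*sin(t)/15 + 4*cos(t)/15 + 53*exp(-3*t)*sin(2*t)/15 + 56*cos(2*t)*exp(-3*t)/15

Divide through by 4: u'' + 6u' + 13u = 4*cos(t).
Characteristic equation r² + 6r + 13 = 0 has discriminant (6)² - 4·(13) = -16 < 0, so r = -3 ± 2i.
Hence u_h = C1*cos(2*t)*exp(-3*t) + C2*exp(-3*t)*sin(2*t).
Try u_p = A*cos(t) + B*sin(t). Substituting and equating the coefficients of cos(t) and sin(t) gives A = 4/15, B = 2/15, so u_p = 2*sin(t)/15 + 4*cos(t)/15.
General solution: u = 2*sin(t)/15 + 4*cos(t)/15 + C1*cos(2*t)*exp(-3*t) + C2*exp(-3*t)*sin(2*t).
Apply the initial conditions: u(0) = 4/15 + C1 = 4 and u'(0) = 2/15 - 3*C1 + 2*C2 = -4. Solving gives C1 = 56/15, C2 = 53/15.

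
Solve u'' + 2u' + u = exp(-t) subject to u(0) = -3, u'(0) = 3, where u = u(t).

Characteristic equation r² + 2r + 1 = 0 has discriminant (2)² - 4·(1) = 0, so r = -1 is a repeated root.
Hence u_h = (C1 + C2*t)*exp(-t).
Since exp(-t) solves the homogeneous equation (r = -1 is a root of multiplicity 2), multiply the trial by t^2. Try u_p = A*t^2*exp(-t). Substituting into the equation and dividing by exp(-t) gives A = 1/2, so u_p = t^2*exp(-t)/2.
General solution: u = C1*exp(-t) + t^2*exp(-t)/2 + C2*t*exp(-t).
Apply the initial conditions: u(0) = C1 = -3 and u'(0) = C2 - C1 = 3. Solving gives C1 = -3, C2 = 0.

u = -3*exp(-t) + t**2*exp(-t)/2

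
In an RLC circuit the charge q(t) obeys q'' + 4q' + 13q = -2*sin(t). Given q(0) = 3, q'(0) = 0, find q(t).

q = -3*sin(t)/20 + cos(t)/20 + 59*cos(3*t)*exp(-2*t)/20 + 121*exp(-2*t)*sin(3*t)/60

Characteristic equation r² + 4r + 13 = 0 has discriminant (4)² - 4·(13) = -36 < 0, so r = -2 ± 3i.
Hence q_h = C1*cos(3*t)*exp(-2*t) + C2*exp(-2*t)*sin(3*t).
Try q_p = A*cos(t) + B*sin(t). Substituting and equating the coefficients of cos(t) and sin(t) gives A = 1/20, B = -3/20, so q_p = -3*sin(t)/20 + cos(t)/20.
General solution: q = -3*sin(t)/20 + cos(t)/20 + C1*cos(3*t)*exp(-2*t) + C2*exp(-2*t)*sin(3*t).
Apply the initial conditions: q(0) = 1/20 + C1 = 3 and q'(0) = -3/20 - 2*C1 + 3*C2 = 0. Solving gives C1 = 59/20, C2 = 121/60.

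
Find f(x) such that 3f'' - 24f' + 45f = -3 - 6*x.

Divide through by 3: f'' - 8f' + 15f = -1 - 2*x.
Characteristic equation r² - 8r + 15 = 0 factors as (r - 5)(r - 3) = 0, so r = 5, 3.
Hence f_h = C1*exp(5*x) + C2*exp(3*x).
For the particular solution try f_p = A0 + A1*x. Substituting and matching coefficients of each power of x gives A0 = -31/225, A1 = -2/15, so f_p = -31/225 - 2*x/15.

f = -31/225 - 2*x/15 + C1*exp(5*x) + C2*exp(3*x)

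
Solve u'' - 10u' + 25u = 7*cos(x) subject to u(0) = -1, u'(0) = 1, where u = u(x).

u = -211*exp(5*x)/169 - 35*sin(x)/338 + 42*cos(x)/169 + 191*x*exp(5*x)/26

Characteristic equation r² - 10r + 25 = 0 has discriminant (-10)² - 4·(25) = 0, so r = 5 is a repeated root.
Hence u_h = (C1 + C2*x)*exp(5*x).
Try u_p = A*cos(x) + B*sin(x). Substituting and equating the coefficients of cos(x) and sin(x) gives A = 42/169, B = -35/338, so u_p = -35*sin(x)/338 + 42*cos(x)/169.
General solution: u = -35*sin(x)/338 + 42*cos(x)/169 + C1*exp(5*x) + C2*x*exp(5*x).
Apply the initial conditions: u(0) = 42/169 + C1 = -1 and u'(0) = -35/338 + C2 + 5*C1 = 1. Solving gives C1 = -211/169, C2 = 191/26.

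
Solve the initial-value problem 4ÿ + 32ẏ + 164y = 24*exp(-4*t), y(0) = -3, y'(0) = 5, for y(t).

Divide through by 4: y'' + 8y' + 41y = 6*exp(-4*t).
Characteristic equation r² + 8r + 41 = 0 has discriminant (8)² - 4·(41) = -100 < 0, so r = -4 ± 5i.
Hence y_h = C1*cos(5*t)*exp(-4*t) + C2*exp(-4*t)*sin(5*t).
Try y_p = A*exp(-4*t). Substituting into the equation and dividing by exp(-4*t) gives A = 6/25, so y_p = 6*exp(-4*t)/25.
General solution: y = 6*exp(-4*t)/25 + C1*cos(5*t)*exp(-4*t) + C2*exp(-4*t)*sin(5*t).
Apply the initial conditions: y(0) = 6/25 + C1 = -3 and y'(0) = -24/25 - 4*C1 + 5*C2 = 5. Solving gives C1 = -81/25, C2 = -7/5.

y = 6*exp(-4*t)/25 - 81*cos(5*t)*exp(-4*t)/25 - 7*exp(-4*t)*sin(5*t)/5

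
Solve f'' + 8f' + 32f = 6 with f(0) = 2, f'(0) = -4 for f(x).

f = 3/16 + 13*exp(-4*x)*sin(4*x)/16 + 29*cos(4*x)*exp(-4*x)/16

Characteristic equation r² + 8r + 32 = 0 has discriminant (8)² - 4·(32) = -64 < 0, so r = -4 ± 4i.
Hence f_h = C1*cos(4*x)*exp(-4*x) + C2*exp(-4*x)*sin(4*x).
For the particular solution try f_p = A0. Substituting and matching coefficients of each power of x gives A0 = 3/16, so f_p = 3/16.
General solution: f = 3/16 + C1*cos(4*x)*exp(-4*x) + C2*exp(-4*x)*sin(4*x).
Apply the initial conditions: f(0) = 3/16 + C1 = 2 and f'(0) = -4*C1 + 4*C2 = -4. Solving gives C1 = 29/16, C2 = 13/16.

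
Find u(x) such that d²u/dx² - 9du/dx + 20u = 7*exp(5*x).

Characteristic equation r² - 9r + 20 = 0 factors as (r - 5)(r - 4) = 0, so r = 5, 4.
Hence u_h = C1*exp(5*x) + C2*exp(4*x).
Since exp(5*x) solves the homogeneous equation (r = 5 is a root of multiplicity 1), multiply the trial by x. Try u_p = A*x*exp(5*x). Substituting into the equation and dividing by exp(5*x) gives A = 7, so u_p = 7*x*exp(5*x).

u = C1*exp(5*x) + C2*exp(4*x) + 7*x*exp(5*x)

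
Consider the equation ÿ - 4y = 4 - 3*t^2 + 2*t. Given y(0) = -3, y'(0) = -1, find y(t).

y = -5/8 - 21*exp(2*t)/16 - 17*exp(-2*t)/16 - t/2 + 3*t**2/4

Characteristic equation r² - 4 = 0 factors as (r - 2)(r + 2) = 0, so r = 2, -2.
Hence y_h = C1*exp(2*t) + C2*exp(-2*t).
For the particular solution try y_p = A0 + A1*t + A2*t^2. Substituting and matching coefficients of each power of t gives A0 = -5/8, A1 = -1/2, A2 = 3/4, so y_p = -5/8 - t/2 + 3*t^2/4.
General solution: y = -5/8 - t/2 + 3*t^2/4 + C1*exp(2*t) + C2*exp(-2*t).
Apply the initial conditions: y(0) = -5/8 + C1 + C2 = -3 and y'(0) = -1/2 - 2*C2 + 2*C1 = -1. Solving gives C1 = -21/16, C2 = -17/16.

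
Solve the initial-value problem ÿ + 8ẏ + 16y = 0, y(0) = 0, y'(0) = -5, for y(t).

y = -5*t*exp(-4*t)

Characteristic equation r² + 8r + 16 = 0 has discriminant (8)² - 4·(16) = 0, so r = -4 is a repeated root.
Hence y_h = (C1 + C2*t)*exp(-4*t).
Apply the initial conditions: y(0) = C1 = 0 and y'(0) = C2 - 4*C1 = -5. Solving gives C1 = 0, C2 = -5.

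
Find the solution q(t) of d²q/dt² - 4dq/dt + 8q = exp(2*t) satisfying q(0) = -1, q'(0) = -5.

q = exp(2*t)/4 - 5*cos(2*t)*exp(2*t)/4 - 3*exp(2*t)*sin(2*t)/2

Characteristic equation r² - 4r + 8 = 0 has discriminant (-4)² - 4·(8) = -16 < 0, so r = 2 ± 2i.
Hence q_h = C1*cos(2*t)*exp(2*t) + C2*exp(2*t)*sin(2*t).
Try q_p = A*exp(2*t). Substituting into the equation and dividing by exp(2*t) gives A = 1/4, so q_p = exp(2*t)/4.
General solution: q = exp(2*t)/4 + C1*cos(2*t)*exp(2*t) + C2*exp(2*t)*sin(2*t).
Apply the initial conditions: q(0) = 1/4 + C1 = -1 and q'(0) = 1/2 + 2*C1 + 2*C2 = -5. Solving gives C1 = -5/4, C2 = -3/2.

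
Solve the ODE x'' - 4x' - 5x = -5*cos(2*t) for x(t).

Characteristic equation r² - 4r - 5 = 0 factors as (r + 1)(r - 5) = 0, so r = -1, 5.
Hence x_h = C1*exp(-t) + C2*exp(5*t).
Try x_p = A*cos(2*t) + B*sin(2*t). Substituting and equating the coefficients of cos(2t) and sin(2t) gives A = 9/29, B = 8/29, so x_p = 8*sin(2*t)/29 + 9*cos(2*t)/29.

x = 8*sin(2*t)/29 + 9*cos(2*t)/29 + C1*exp(-t) + C2*exp(5*t)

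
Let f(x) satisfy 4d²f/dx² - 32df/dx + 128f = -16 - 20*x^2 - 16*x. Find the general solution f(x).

f = -85/512 - 13*x/64 - 5*x**2/32 + C1*cos(4*x)*exp(4*x) + C2*exp(4*x)*sin(4*x)

Divide through by 4: f'' - 8f' + 32f = -4 - 5*x^2 - 4*x.
Characteristic equation r² - 8r + 32 = 0 has discriminant (-8)² - 4·(32) = -64 < 0, so r = 4 ± 4i.
Hence f_h = C1*cos(4*x)*exp(4*x) + C2*exp(4*x)*sin(4*x).
For the particular solution try f_p = A0 + A1*x + A2*x^2. Substituting and matching coefficients of each power of x gives A0 = -85/512, A1 = -13/64, A2 = -5/32, so f_p = -85/512 - 13*x/64 - 5*x^2/32.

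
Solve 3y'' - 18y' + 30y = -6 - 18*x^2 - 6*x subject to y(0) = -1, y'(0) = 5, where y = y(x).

y = -79/125 - 23*x/25 - 3*x**2/5 - 46*cos(x)*exp(3*x)/125 + 878*exp(3*x)*sin(x)/125

Divide through by 3: y'' - 6y' + 10y = -2 - 6*x^2 - 2*x.
Characteristic equation r² - 6r + 10 = 0 has discriminant (-6)² - 4·(10) = -4 < 0, so r = 3 ± i.
Hence y_h = C1*cos(x)*exp(3*x) + C2*exp(3*x)*sin(x).
For the particular solution try y_p = A0 + A1*x + A2*x^2. Substituting and matching coefficients of each power of x gives A0 = -79/125, A1 = -23/25, A2 = -3/5, so y_p = -79/125 - 23*x/25 - 3*x^2/5.
General solution: y = -79/125 - 23*x/25 - 3*x^2/5 + C1*cos(x)*exp(3*x) + C2*exp(3*x)*sin(x).
Apply the initial conditions: y(0) = -79/125 + C1 = -1 and y'(0) = -23/25 + C2 + 3*C1 = 5. Solving gives C1 = -46/125, C2 = 878/125.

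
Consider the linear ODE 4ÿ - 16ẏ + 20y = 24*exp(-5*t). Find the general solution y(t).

y = 3*exp(-5*t)/25 + C1*cos(t)*exp(2*t) + C2*exp(2*t)*sin(t)

Divide through by 4: y'' - 4y' + 5y = 6*exp(-5*t).
Characteristic equation r² - 4r + 5 = 0 has discriminant (-4)² - 4·(5) = -4 < 0, so r = 2 ± i.
Hence y_h = C1*cos(t)*exp(2*t) + C2*exp(2*t)*sin(t).
Try y_p = A*exp(-5*t). Substituting into the equation and dividing by exp(-5*t) gives A = 3/25, so y_p = 3*exp(-5*t)/25.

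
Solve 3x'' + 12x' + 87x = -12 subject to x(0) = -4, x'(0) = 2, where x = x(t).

x = -4/29 - 166*exp(-2*t)*sin(5*t)/145 - 112*cos(5*t)*exp(-2*t)/29

Divide through by 3: x'' + 4x' + 29x = -4.
Characteristic equation r² + 4r + 29 = 0 has discriminant (4)² - 4·(29) = -100 < 0, so r = -2 ± 5i.
Hence x_h = C1*cos(5*t)*exp(-2*t) + C2*exp(-2*t)*sin(5*t).
For the particular solution try x_p = A0. Substituting and matching coefficients of each power of t gives A0 = -4/29, so x_p = -4/29.
General solution: x = -4/29 + C1*cos(5*t)*exp(-2*t) + C2*exp(-2*t)*sin(5*t).
Apply the initial conditions: x(0) = -4/29 + C1 = -4 and x'(0) = -2*C1 + 5*C2 = 2. Solving gives C1 = -112/29, C2 = -166/145.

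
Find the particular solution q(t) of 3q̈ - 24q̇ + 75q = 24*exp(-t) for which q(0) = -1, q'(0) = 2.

Divide through by 3: q'' - 8q' + 25q = 8*exp(-t).
Characteristic equation r² - 8r + 25 = 0 has discriminant (-8)² - 4·(25) = -36 < 0, so r = 4 ± 3i.
Hence q_h = C1*cos(3*t)*exp(4*t) + C2*exp(4*t)*sin(3*t).
Try q_p = A*exp(-t). Substituting into the equation and dividing by exp(-t) gives A = 4/17, so q_p = 4*exp(-t)/17.
General solution: q = 4*exp(-t)/17 + C1*cos(3*t)*exp(4*t) + C2*exp(4*t)*sin(3*t).
Apply the initial conditions: q(0) = 4/17 + C1 = -1 and q'(0) = -4/17 + 3*C2 + 4*C1 = 2. Solving gives C1 = -21/17, C2 = 122/51.

q = 4*exp(-t)/17 - 21*cos(3*t)*exp(4*t)/17 + 122*exp(4*t)*sin(3*t)/51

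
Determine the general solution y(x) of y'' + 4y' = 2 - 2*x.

y = C2 - x**2/4 + 5*x/8 + C1*exp(-4*x)

Characteristic equation r² + 4r = 0 factors as (r + 4)r = 0, so r = -4, 0.
Hence y_h = C1*exp(-4*x) + C2.
Since 0 is a characteristic root (multiplicity 1), multiply the polynomial trial by x: try y_p = x*(A0 + A1*x). Substituting and matching coefficients of each power of x gives A0 = 5/8, A1 = -1/4, so y_p = -x^2/4 + 5*x/8.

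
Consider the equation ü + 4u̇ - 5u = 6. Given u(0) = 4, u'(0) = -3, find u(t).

u = -6/5 + 23*exp(t)/6 + 41*exp(-5*t)/30

Characteristic equation r² + 4r - 5 = 0 factors as (r + 5)(r - 1) = 0, so r = -5, 1.
Hence u_h = C1*exp(-5*t) + C2*exp(t).
For the particular solution try u_p = A0. Substituting and matching coefficients of each power of t gives A0 = -6/5, so u_p = -6/5.
General solution: u = -6/5 + C1*exp(-5*t) + C2*exp(t).
Apply the initial conditions: u(0) = -6/5 + C1 + C2 = 4 and u'(0) = C2 - 5*C1 = -3. Solving gives C1 = 41/30, C2 = 23/6.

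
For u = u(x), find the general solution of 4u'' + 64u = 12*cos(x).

u = cos(x)/5 + C1*cos(4*x) + C2*sin(4*x)

Divide through by 4: u'' + 16u = 3*cos(x).
Characteristic equation r² + 16 = 0 has discriminant (0)² - 4·(16) = -64 < 0, so r = ± 4i.
Hence u_h = C1*cos(4*x) + C2*sin(4*x).
Try u_p = A*cos(x) + B*sin(x). Substituting and equating the coefficients of cos(x) and sin(x) gives A = 1/5, B = 0, so u_p = cos(x)/5.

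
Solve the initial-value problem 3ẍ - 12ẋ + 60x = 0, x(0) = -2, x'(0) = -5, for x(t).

x = -2*cos(4*t)*exp(2*t) - exp(2*t)*sin(4*t)/4

Divide through by 3: x'' - 4x' + 20x = 0.
Characteristic equation r² - 4r + 20 = 0 has discriminant (-4)² - 4·(20) = -64 < 0, so r = 2 ± 4i.
Hence x_h = C1*cos(4*t)*exp(2*t) + C2*exp(2*t)*sin(4*t).
Apply the initial conditions: x(0) = C1 = -2 and x'(0) = 2*C1 + 4*C2 = -5. Solving gives C1 = -2, C2 = -1/4.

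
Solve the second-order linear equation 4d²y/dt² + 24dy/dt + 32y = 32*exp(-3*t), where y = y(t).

y = -8*exp(-3*t) + C1*exp(-2*t) + C2*exp(-4*t)

Divide through by 4: y'' + 6y' + 8y = 8*exp(-3*t).
Characteristic equation r² + 6r + 8 = 0 factors as (r + 2)(r + 4) = 0, so r = -2, -4.
Hence y_h = C1*exp(-2*t) + C2*exp(-4*t).
Try y_p = A*exp(-3*t). Substituting into the equation and dividing by exp(-3*t) gives A = -8, so y_p = -8*exp(-3*t).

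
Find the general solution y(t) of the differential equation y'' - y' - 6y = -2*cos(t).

Characteristic equation r² - r - 6 = 0 factors as (r + 2)(r - 3) = 0, so r = -2, 3.
Hence y_h = C1*exp(-2*t) + C2*exp(3*t).
Try y_p = A*cos(t) + B*sin(t). Substituting and equating the coefficients of cos(t) and sin(t) gives A = 7/25, B = 1/25, so y_p = sin(t)/25 + 7*cos(t)/25.

y = sin(t)/25 + 7*cos(t)/25 + C1*exp(-2*t) + C2*exp(3*t)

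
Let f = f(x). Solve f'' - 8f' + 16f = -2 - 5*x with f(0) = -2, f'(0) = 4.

f = -9/32 - 55*exp(4*x)/32 - 5*x/16 + 179*x*exp(4*x)/16

Characteristic equation r² - 8r + 16 = 0 has discriminant (-8)² - 4·(16) = 0, so r = 4 is a repeated root.
Hence f_h = (C1 + C2*x)*exp(4*x).
For the particular solution try f_p = A0 + A1*x. Substituting and matching coefficients of each power of x gives A0 = -9/32, A1 = -5/16, so f_p = -9/32 - 5*x/16.
General solution: f = -9/32 - 5*x/16 + C1*exp(4*x) + C2*x*exp(4*x).
Apply the initial conditions: f(0) = -9/32 + C1 = -2 and f'(0) = -5/16 + C2 + 4*C1 = 4. Solving gives C1 = -55/32, C2 = 179/16.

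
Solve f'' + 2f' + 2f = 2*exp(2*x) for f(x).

f = exp(2*x)/5 + C1*cos(x)*exp(-x) + C2*exp(-x)*sin(x)

Characteristic equation r² + 2r + 2 = 0 has discriminant (2)² - 4·(2) = -4 < 0, so r = -1 ± i.
Hence f_h = C1*cos(x)*exp(-x) + C2*exp(-x)*sin(x).
Try f_p = A*exp(2*x). Substituting into the equation and dividing by exp(2*x) gives A = 1/5, so f_p = exp(2*x)/5.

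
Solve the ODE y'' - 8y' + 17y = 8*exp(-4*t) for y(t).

Characteristic equation r² - 8r + 17 = 0 has discriminant (-8)² - 4·(17) = -4 < 0, so r = 4 ± i.
Hence y_h = C1*cos(t)*exp(4*t) + C2*exp(4*t)*sin(t).
Try y_p = A*exp(-4*t). Substituting into the equation and dividing by exp(-4*t) gives A = 8/65, so y_p = 8*exp(-4*t)/65.

y = 8*exp(-4*t)/65 + C1*cos(t)*exp(4*t) + C2*exp(4*t)*sin(t)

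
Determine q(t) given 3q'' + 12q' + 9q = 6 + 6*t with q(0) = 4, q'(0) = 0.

q = -2/9 + 6*exp(-t) - 16*exp(-3*t)/9 + 2*t/3

Divide through by 3: q'' + 4q' + 3q = 2 + 2*t.
Characteristic equation r² + 4r + 3 = 0 factors as (r + 1)(r + 3) = 0, so r = -1, -3.
Hence q_h = C1*exp(-t) + C2*exp(-3*t).
For the particular solution try q_p = A0 + A1*t. Substituting and matching coefficients of each power of t gives A0 = -2/9, A1 = 2/3, so q_p = -2/9 + 2*t/3.
General solution: q = -2/9 + 2*t/3 + C1*exp(-t) + C2*exp(-3*t).
Apply the initial conditions: q(0) = -2/9 + C1 + C2 = 4 and q'(0) = 2/3 - C1 - 3*C2 = 0. Solving gives C1 = 6, C2 = -16/9.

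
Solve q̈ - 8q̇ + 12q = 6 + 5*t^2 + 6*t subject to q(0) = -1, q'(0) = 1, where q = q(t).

Characteristic equation r² - 8r + 12 = 0 factors as (r - 2)(r - 6) = 0, so r = 2, 6.
Hence q_h = C1*exp(2*t) + C2*exp(6*t).
For the particular solution try q_p = A0 + A1*t + A2*t^2. Substituting and matching coefficients of each power of t gives A0 = 245/216, A1 = 19/18, A2 = 5/12, so q_p = 245/216 + 5*t^2/12 + 19*t/18.
General solution: q = 245/216 + 5*t^2/12 + 19*t/18 + C1*exp(2*t) + C2*exp(6*t).
Apply the initial conditions: q(0) = 245/216 + C1 + C2 = -1 and q'(0) = 19/18 + 2*C1 + 6*C2 = 1. Solving gives C1 = -51/16, C2 = 455/432.

q = 245/216 - 51*exp(2*t)/16 + 5*t**2/12 + 19*t/18 + 455*exp(6*t)/432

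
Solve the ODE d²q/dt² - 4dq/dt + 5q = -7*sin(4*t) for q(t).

Characteristic equation r² - 4r + 5 = 0 has discriminant (-4)² - 4·(5) = -4 < 0, so r = 2 ± i.
Hence q_h = C1*cos(t)*exp(2*t) + C2*exp(2*t)*sin(t).
Try q_p = A*cos(4*t) + B*sin(4*t). Substituting and equating the coefficients of cos(4t) and sin(4t) gives A = -112/377, B = 77/377, so q_p = -112*cos(4*t)/377 + 77*sin(4*t)/377.

q = -112*cos(4*t)/377 + 77*sin(4*t)/377 + C1*cos(t)*exp(2*t) + C2*exp(2*t)*sin(t)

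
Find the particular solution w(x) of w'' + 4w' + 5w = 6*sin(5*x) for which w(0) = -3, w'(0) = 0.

Characteristic equation r² + 4r + 5 = 0 has discriminant (4)² - 4·(5) = -4 < 0, so r = -2 ± i.
Hence w_h = C1*cos(x)*exp(-2*x) + C2*exp(-2*x)*sin(x).
Try w_p = A*cos(5*x) + B*sin(5*x). Substituting and equating the coefficients of cos(5x) and sin(5x) gives A = -3/20, B = -3/20, so w_p = -3*cos(5*x)/20 - 3*sin(5*x)/20.
General solution: w = -3*cos(5*x)/20 - 3*sin(5*x)/20 + C1*cos(x)*exp(-2*x) + C2*exp(-2*x)*sin(x).
Apply the initial conditions: w(0) = -3/20 + C1 = -3 and w'(0) = -3/4 + C2 - 2*C1 = 0. Solving gives C1 = -57/20, C2 = -99/20.

w = -3*cos(5*x)/20 - 3*sin(5*x)/20 - 99*exp(-2*x)*sin(x)/20 - 57*cos(x)*exp(-2*x)/20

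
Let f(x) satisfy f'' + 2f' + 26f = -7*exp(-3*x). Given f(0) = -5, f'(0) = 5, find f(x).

f = -7*exp(-3*x)/29 - 138*cos(5*x)*exp(-x)/29 - 14*exp(-x)*sin(5*x)/145

Characteristic equation r² + 2r + 26 = 0 has discriminant (2)² - 4·(26) = -100 < 0, so r = -1 ± 5i.
Hence f_h = C1*cos(5*x)*exp(-x) + C2*exp(-x)*sin(5*x).
Try f_p = A*exp(-3*x). Substituting into the equation and dividing by exp(-3*x) gives A = -7/29, so f_p = -7*exp(-3*x)/29.
General solution: f = -7*exp(-3*x)/29 + C1*cos(5*x)*exp(-x) + C2*exp(-x)*sin(5*x).
Apply the initial conditions: f(0) = -7/29 + C1 = -5 and f'(0) = 21/29 - C1 + 5*C2 = 5. Solving gives C1 = -138/29, C2 = -14/145.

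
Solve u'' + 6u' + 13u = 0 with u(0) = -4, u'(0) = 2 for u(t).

Characteristic equation r² + 6r + 13 = 0 has discriminant (6)² - 4·(13) = -16 < 0, so r = -3 ± 2i.
Hence u_h = C1*cos(2*t)*exp(-3*t) + C2*exp(-3*t)*sin(2*t).
Apply the initial conditions: u(0) = C1 = -4 and u'(0) = -3*C1 + 2*C2 = 2. Solving gives C1 = -4, C2 = -5.

u = -5*exp(-3*t)*sin(2*t) - 4*cos(2*t)*exp(-3*t)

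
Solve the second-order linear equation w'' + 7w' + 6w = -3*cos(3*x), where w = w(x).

w = -7*sin(3*x)/50 + cos(3*x)/50 + C1*exp(-6*x) + C2*exp(-x)

Characteristic equation r² + 7r + 6 = 0 factors as (r + 6)(r + 1) = 0, so r = -6, -1.
Hence w_h = C1*exp(-6*x) + C2*exp(-x).
Try w_p = A*cos(3*x) + B*sin(3*x). Substituting and equating the coefficients of cos(3x) and sin(3x) gives A = 1/50, B = -7/50, so w_p = -7*sin(3*x)/50 + cos(3*x)/50.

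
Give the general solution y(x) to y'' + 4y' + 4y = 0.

Characteristic equation r² + 4r + 4 = 0 has discriminant (4)² - 4·(4) = 0, so r = -2 is a repeated root.
Hence y_h = (C1 + C2*x)*exp(-2*x).

y = C1*exp(-2*x) + C2*x*exp(-2*x)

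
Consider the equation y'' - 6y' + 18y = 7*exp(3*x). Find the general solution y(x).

Characteristic equation r² - 6r + 18 = 0 has discriminant (-6)² - 4·(18) = -36 < 0, so r = 3 ± 3i.
Hence y_h = C1*cos(3*x)*exp(3*x) + C2*exp(3*x)*sin(3*x).
Try y_p = A*exp(3*x). Substituting into the equation and dividing by exp(3*x) gives A = 7/9, so y_p = 7*exp(3*x)/9.

y = 7*exp(3*x)/9 + C1*cos(3*x)*exp(3*x) + C2*exp(3*x)*sin(3*x)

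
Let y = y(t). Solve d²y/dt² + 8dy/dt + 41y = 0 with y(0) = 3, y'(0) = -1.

Characteristic equation r² + 8r + 41 = 0 has discriminant (8)² - 4·(41) = -100 < 0, so r = -4 ± 5i.
Hence y_h = C1*cos(5*t)*exp(-4*t) + C2*exp(-4*t)*sin(5*t).
Apply the initial conditions: y(0) = C1 = 3 and y'(0) = -4*C1 + 5*C2 = -1. Solving gives C1 = 3, C2 = 11/5.

y = 3*cos(5*t)*exp(-4*t) + 11*exp(-4*t)*sin(5*t)/5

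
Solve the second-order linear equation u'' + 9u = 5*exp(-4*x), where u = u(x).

Characteristic equation r² + 9 = 0 has discriminant (0)² - 4·(9) = -36 < 0, so r = ± 3i.
Hence u_h = C1*cos(3*x) + C2*sin(3*x).
Try u_p = A*exp(-4*x). Substituting into the equation and dividing by exp(-4*x) gives A = 1/5, so u_p = exp(-4*x)/5.

u = exp(-4*x)/5 + C1*cos(3*x) + C2*sin(3*x)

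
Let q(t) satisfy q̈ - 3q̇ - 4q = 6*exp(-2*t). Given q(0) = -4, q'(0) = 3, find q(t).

q = -5*exp(-t) + exp(-2*t)

Characteristic equation r² - 3r - 4 = 0 factors as (r + 1)(r - 4) = 0, so r = -1, 4.
Hence q_h = C1*exp(-t) + C2*exp(4*t).
Try q_p = A*exp(-2*t). Substituting into the equation and dividing by exp(-2*t) gives A = 1, so q_p = exp(-2*t).
General solution: q = C1*exp(-t) + C2*exp(4*t) + exp(-2*t).
Apply the initial conditions: q(0) = 1 + C1 + C2 = -4 and q'(0) = -2 - C1 + 4*C2 = 3. Solving gives C1 = -5, C2 = 0.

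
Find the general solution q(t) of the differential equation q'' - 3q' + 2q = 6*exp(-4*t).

Characteristic equation r² - 3r + 2 = 0 factors as (r - 1)(r - 2) = 0, so r = 1, 2.
Hence q_h = C1*exp(t) + C2*exp(2*t).
Try q_p = A*exp(-4*t). Substituting into the equation and dividing by exp(-4*t) gives A = 1/5, so q_p = exp(-4*t)/5.

q = exp(-4*t)/5 + C1*exp(t) + C2*exp(2*t)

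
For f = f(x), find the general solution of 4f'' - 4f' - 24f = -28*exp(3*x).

f = C1*exp(3*x) + C2*exp(-2*x) - 7*x*exp(3*x)/5

Divide through by 4: f'' - f' - 6f = -7*exp(3*x).
Characteristic equation r² - r - 6 = 0 factors as (r - 3)(r + 2) = 0, so r = 3, -2.
Hence f_h = C1*exp(3*x) + C2*exp(-2*x).
Since exp(3*x) solves the homogeneous equation (r = 3 is a root of multiplicity 1), multiply the trial by x. Try f_p = A*x*exp(3*x). Substituting into the equation and dividing by exp(3*x) gives A = -7/5, so f_p = -7*x*exp(3*x)/5.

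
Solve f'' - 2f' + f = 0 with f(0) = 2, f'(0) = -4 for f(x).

Characteristic equation r² - 2r + 1 = 0 has discriminant (-2)² - 4·(1) = 0, so r = 1 is a repeated root.
Hence f_h = (C1 + C2*x)*exp(x).
Apply the initial conditions: f(0) = C1 = 2 and f'(0) = C1 + C2 = -4. Solving gives C1 = 2, C2 = -6.

f = 2*exp(x) - 6*x*exp(x)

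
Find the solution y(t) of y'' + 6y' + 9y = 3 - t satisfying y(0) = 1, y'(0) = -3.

y = 11/27 - t/9 + 16*exp(-3*t)/27 - 10*t*exp(-3*t)/9

Characteristic equation r² + 6r + 9 = 0 has discriminant (6)² - 4·(9) = 0, so r = -3 is a repeated root.
Hence y_h = (C1 + C2*t)*exp(-3*t).
For the particular solution try y_p = A0 + A1*t. Substituting and matching coefficients of each power of t gives A0 = 11/27, A1 = -1/9, so y_p = 11/27 - t/9.
General solution: y = 11/27 - t/9 + C1*exp(-3*t) + C2*t*exp(-3*t).
Apply the initial conditions: y(0) = 11/27 + C1 = 1 and y'(0) = -1/9 + C2 - 3*C1 = -3. Solving gives C1 = 16/27, C2 = -10/9.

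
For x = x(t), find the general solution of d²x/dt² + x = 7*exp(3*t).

x = 7*exp(3*t)/10 + C1*cos(t) + C2*sin(t)

Characteristic equation r² + 1 = 0 has discriminant (0)² - 4·(1) = -4 < 0, so r = ± i.
Hence x_h = C1*cos(t) + C2*sin(t).
Try x_p = A*exp(3*t). Substituting into the equation and dividing by exp(3*t) gives A = 7/10, so x_p = 7*exp(3*t)/10.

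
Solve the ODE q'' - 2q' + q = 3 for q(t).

Characteristic equation r² - 2r + 1 = 0 has discriminant (-2)² - 4·(1) = 0, so r = 1 is a repeated root.
Hence q_h = (C1 + C2*t)*exp(t).
For the particular solution try q_p = A0. Substituting and matching coefficients of each power of t gives A0 = 3, so q_p = 3.

q = 3 + C1*exp(t) + C2*t*exp(t)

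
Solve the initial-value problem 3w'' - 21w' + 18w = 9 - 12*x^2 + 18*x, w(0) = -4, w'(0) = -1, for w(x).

w = 2/27 - 24*exp(x)/5 - 5*x/9 - 2*x**2/3 + 98*exp(6*x)/135

Divide through by 3: w'' - 7w' + 6w = 3 - 4*x^2 + 6*x.
Characteristic equation r² - 7r + 6 = 0 factors as (r - 6)(r - 1) = 0, so r = 6, 1.
Hence w_h = C1*exp(6*x) + C2*exp(x).
For the particular solution try w_p = A0 + A1*x + A2*x^2. Substituting and matching coefficients of each power of x gives A0 = 2/27, A1 = -5/9, A2 = -2/3, so w_p = 2/27 - 5*x/9 - 2*x^2/3.
General solution: w = 2/27 - 5*x/9 - 2*x^2/3 + C1*exp(6*x) + C2*exp(x).
Apply the initial conditions: w(0) = 2/27 + C1 + C2 = -4 and w'(0) = -5/9 + C2 + 6*C1 = -1. Solving gives C1 = 98/135, C2 = -24/5.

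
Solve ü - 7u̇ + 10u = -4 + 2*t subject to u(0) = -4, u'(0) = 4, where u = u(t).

Characteristic equation r² - 7r + 10 = 0 factors as (r - 2)(r - 5) = 0, so r = 2, 5.
Hence u_h = C1*exp(2*t) + C2*exp(5*t).
For the particular solution try u_p = A0 + A1*t. Substituting and matching coefficients of each power of t gives A0 = -13/50, A1 = 1/5, so u_p = -13/50 + t/5.
General solution: u = -13/50 + t/5 + C1*exp(2*t) + C2*exp(5*t).
Apply the initial conditions: u(0) = -13/50 + C1 + C2 = -4 and u'(0) = 1/5 + 2*C1 + 5*C2 = 4. Solving gives C1 = -15/2, C2 = 94/25.

u = -13/50 - 15*exp(2*t)/2 + t/5 + 94*exp(5*t)/25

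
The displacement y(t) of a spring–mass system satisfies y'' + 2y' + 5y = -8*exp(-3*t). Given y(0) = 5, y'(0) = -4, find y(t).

Characteristic equation r² + 2r + 5 = 0 has discriminant (2)² - 4·(5) = -16 < 0, so r = -1 ± 2i.
Hence y_h = C1*cos(2*t)*exp(-t) + C2*exp(-t)*sin(2*t).
Try y_p = A*exp(-3*t). Substituting into the equation and dividing by exp(-3*t) gives A = -1, so y_p = -exp(-3*t).
General solution: y = -exp(-3*t) + C1*cos(2*t)*exp(-t) + C2*exp(-t)*sin(2*t).
Apply the initial conditions: y(0) = -1 + C1 = 5 and y'(0) = 3 - C1 + 2*C2 = -4. Solving gives C1 = 6, C2 = -1/2.

y = -exp(-3*t) + 6*cos(2*t)*exp(-t) - exp(-t)*sin(2*t)/2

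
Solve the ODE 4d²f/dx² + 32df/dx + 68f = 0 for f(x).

Divide through by 4: f'' + 8f' + 17f = 0.
Characteristic equation r² + 8r + 17 = 0 has discriminant (8)² - 4·(17) = -4 < 0, so r = -4 ± i.
Hence f_h = C1*cos(x)*exp(-4*x) + C2*exp(-4*x)*sin(x).

f = C1*cos(x)*exp(-4*x) + C2*exp(-4*x)*sin(x)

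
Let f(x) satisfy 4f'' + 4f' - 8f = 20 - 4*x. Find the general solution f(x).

f = -9/4 + x/2 + C1*exp(-2*x) + C2*exp(x)

Divide through by 4: f'' + f' - 2f = 5 - x.
Characteristic equation r² + r - 2 = 0 factors as (r + 2)(r - 1) = 0, so r = -2, 1.
Hence f_h = C1*exp(-2*x) + C2*exp(x).
For the particular solution try f_p = A0 + A1*x. Substituting and matching coefficients of each power of x gives A0 = -9/4, A1 = 1/2, so f_p = -9/4 + x/2.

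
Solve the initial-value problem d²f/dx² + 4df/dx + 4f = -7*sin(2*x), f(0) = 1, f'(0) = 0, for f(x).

Characteristic equation r² + 4r + 4 = 0 has discriminant (4)² - 4·(4) = 0, so r = -2 is a repeated root.
Hence f_h = (C1 + C2*x)*exp(-2*x).
Try f_p = A*cos(2*x) + B*sin(2*x). Substituting and equating the coefficients of cos(2x) and sin(2x) gives A = 7/8, B = 0, so f_p = 7*cos(2*x)/8.
General solution: f = 7*cos(2*x)/8 + C1*exp(-2*x) + C2*x*exp(-2*x).
Apply the initial conditions: f(0) = 7/8 + C1 = 1 and f'(0) = C2 - 2*C1 = 0. Solving gives C1 = 1/8, C2 = 1/4.

f = exp(-2*x)/8 + 7*cos(2*x)/8 + x*exp(-2*x)/4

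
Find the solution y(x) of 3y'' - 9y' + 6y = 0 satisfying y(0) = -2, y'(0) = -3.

y = -exp(x) - exp(2*x)

Divide through by 3: y'' - 3y' + 2y = 0.
Characteristic equation r² - 3r + 2 = 0 factors as (r - 2)(r - 1) = 0, so r = 2, 1.
Hence y_h = C1*exp(2*x) + C2*exp(x).
Apply the initial conditions: y(0) = C1 + C2 = -2 and y'(0) = C2 + 2*C1 = -3. Solving gives C1 = -1, C2 = -1.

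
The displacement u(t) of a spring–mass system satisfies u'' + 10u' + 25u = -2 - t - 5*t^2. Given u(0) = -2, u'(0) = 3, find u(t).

Characteristic equation r² + 10r + 25 = 0 has discriminant (10)² - 4·(25) = 0, so r = -5 is a repeated root.
Hence u_h = (C1 + C2*t)*exp(-5*t).
For the particular solution try u_p = A0 + A1*t + A2*t^2. Substituting and matching coefficients of each power of t gives A0 = -14/125, A1 = 3/25, A2 = -1/5, so u_p = -14/125 - t^2/5 + 3*t/25.
General solution: u = -14/125 - t^2/5 + 3*t/25 + C1*exp(-5*t) + C2*t*exp(-5*t).
Apply the initial conditions: u(0) = -14/125 + C1 = -2 and u'(0) = 3/25 + C2 - 5*C1 = 3. Solving gives C1 = -236/125, C2 = -164/25.

u = -14/125 - 236*exp(-5*t)/125 - t**2/5 + 3*t/25 - 164*t*exp(-5*t)/25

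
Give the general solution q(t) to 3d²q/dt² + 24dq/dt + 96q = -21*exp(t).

Divide through by 3: q'' + 8q' + 32q = -7*exp(t).
Characteristic equation r² + 8r + 32 = 0 has discriminant (8)² - 4·(32) = -64 < 0, so r = -4 ± 4i.
Hence q_h = C1*cos(4*t)*exp(-4*t) + C2*exp(-4*t)*sin(4*t).
Try q_p = A*exp(t). Substituting into the equation and dividing by exp(t) gives A = -7/41, so q_p = -7*exp(t)/41.

q = -7*exp(t)/41 + C1*cos(4*t)*exp(-4*t) + C2*exp(-4*t)*sin(4*t)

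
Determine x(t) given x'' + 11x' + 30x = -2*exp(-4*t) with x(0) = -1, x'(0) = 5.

x = -exp(-6*t) - exp(-4*t) + exp(-5*t)

Characteristic equation r² + 11r + 30 = 0 factors as (r + 6)(r + 5) = 0, so r = -6, -5.
Hence x_h = C1*exp(-6*t) + C2*exp(-5*t).
Try x_p = A*exp(-4*t). Substituting into the equation and dividing by exp(-4*t) gives A = -1, so x_p = -exp(-4*t).
General solution: x = -exp(-4*t) + C1*exp(-6*t) + C2*exp(-5*t).
Apply the initial conditions: x(0) = -1 + C1 + C2 = -1 and x'(0) = 4 - 6*C1 - 5*C2 = 5. Solving gives C1 = -1, C2 = 1.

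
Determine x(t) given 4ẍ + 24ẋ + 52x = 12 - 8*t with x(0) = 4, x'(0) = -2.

Divide through by 4: x'' + 6x' + 13x = 3 - 2*t.
Characteristic equation r² + 6r + 13 = 0 has discriminant (6)² - 4·(13) = -16 < 0, so r = -3 ± 2i.
Hence x_h = C1*cos(2*t)*exp(-3*t) + C2*exp(-3*t)*sin(2*t).
For the particular solution try x_p = A0 + A1*t. Substituting and matching coefficients of each power of t gives A0 = 51/169, A1 = -2/13, so x_p = 51/169 - 2*t/13.
General solution: x = 51/169 - 2*t/13 + C1*cos(2*t)*exp(-3*t) + C2*exp(-3*t)*sin(2*t).
Apply the initial conditions: x(0) = 51/169 + C1 = 4 and x'(0) = -2/13 - 3*C1 + 2*C2 = -2. Solving gives C1 = 625/169, C2 = 1563/338.

x = 51/169 - 2*t/13 + 625*cos(2*t)*exp(-3*t)/169 + 1563*exp(-3*t)*sin(2*t)/338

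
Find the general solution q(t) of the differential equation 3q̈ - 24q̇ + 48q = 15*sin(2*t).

Divide through by 3: q'' - 8q' + 16q = 5*sin(2*t).
Characteristic equation r² - 8r + 16 = 0 has discriminant (-8)² - 4·(16) = 0, so r = 4 is a repeated root.
Hence q_h = (C1 + C2*t)*exp(4*t).
Try q_p = A*cos(2*t) + B*sin(2*t). Substituting and equating the coefficients of cos(2t) and sin(2t) gives A = 1/5, B = 3/20, so q_p = cos(2*t)/5 + 3*sin(2*t)/20.

q = cos(2*t)/5 + 3*sin(2*t)/20 + C1*exp(4*t) + C2*t*exp(4*t)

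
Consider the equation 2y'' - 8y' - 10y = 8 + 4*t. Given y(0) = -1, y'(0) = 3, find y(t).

Divide through by 2: y'' - 4y' - 5y = 4 + 2*t.
Characteristic equation r² - 4r - 5 = 0 factors as (r - 5)(r + 1) = 0, so r = 5, -1.
Hence y_h = C1*exp(5*t) + C2*exp(-t).
For the particular solution try y_p = A0 + A1*t. Substituting and matching coefficients of each power of t gives A0 = -12/25, A1 = -2/5, so y_p = -12/25 - 2*t/5.
General solution: y = -12/25 - 2*t/5 + C1*exp(5*t) + C2*exp(-t).
Apply the initial conditions: y(0) = -12/25 + C1 + C2 = -1 and y'(0) = -2/5 - C2 + 5*C1 = 3. Solving gives C1 = 12/25, C2 = -1.

y = -12/25 - exp(-t) - 2*t/5 + 12*exp(5*t)/25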